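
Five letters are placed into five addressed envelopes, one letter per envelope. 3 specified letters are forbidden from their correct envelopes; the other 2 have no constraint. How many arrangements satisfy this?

64

Inclusion-exclusion on the 3 forbidden self-matches:
Σ_{j=0}^{3} (-1)^j C(3,j)(5-j)!
= C(3,0)·5! - C(3,1)·4! + C(3,2)·3! - C(3,3)·2!
= 120 - 72 + 18 - 2
= 64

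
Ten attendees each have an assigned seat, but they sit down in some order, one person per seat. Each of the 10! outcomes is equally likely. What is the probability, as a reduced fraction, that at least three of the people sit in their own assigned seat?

145697/1814400

Favorable outcomes: Σ_{i≥3} C(10,i)·!(10-i) = 120·1854 + 210·265 + 252·44 + 210·9 + 120·2 + 45·1 + 10·0 + 1·1 = 291394.
Total outcomes: 10! = 3628800.
Probability = 291394/3628800 = 145697/1814400.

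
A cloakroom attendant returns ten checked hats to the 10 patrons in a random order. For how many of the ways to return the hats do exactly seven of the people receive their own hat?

240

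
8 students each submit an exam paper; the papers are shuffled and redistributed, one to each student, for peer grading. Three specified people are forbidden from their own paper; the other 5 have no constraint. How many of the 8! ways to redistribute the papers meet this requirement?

27240

Let A_j be the event that the j-th constrained one is fixed. By inclusion-exclusion over the 3 events:
Σ_{j=0}^{3} (-1)^j C(3,j)(8-j)!
= C(3,0)·8! - C(3,1)·7! + C(3,2)·6! - C(3,3)·5!
= 40320 - 15120 + 2160 - 120
= 27240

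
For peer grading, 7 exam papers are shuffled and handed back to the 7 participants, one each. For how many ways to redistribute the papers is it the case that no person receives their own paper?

1854

The number of derangements of 7 is !7 = Σ_{k=0}^{7} (-1)^k·7!/k!
= 7! - 7!/1! + 7!/2! - 7!/3! + 7!/4! - 7!/5! + 7!/6! - 7!/7!
= 5040 - 5040 + 2520 - 840 + 210 - 42 + 7 - 1
= 1854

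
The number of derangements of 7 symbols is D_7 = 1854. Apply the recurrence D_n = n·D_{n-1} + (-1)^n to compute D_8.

14833

D_8 = 8·1854 + 1 = 14833.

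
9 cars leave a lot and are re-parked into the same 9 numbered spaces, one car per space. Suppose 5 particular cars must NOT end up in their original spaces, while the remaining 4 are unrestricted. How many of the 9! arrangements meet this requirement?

205056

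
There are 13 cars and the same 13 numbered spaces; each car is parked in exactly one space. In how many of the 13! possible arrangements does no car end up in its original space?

2290792932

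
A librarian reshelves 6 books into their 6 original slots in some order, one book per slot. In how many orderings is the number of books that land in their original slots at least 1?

455

# with exactly i fixed is C(6,i)·!(6-i); sum over i=1..6:
  i=1: C(6,1)·!5 = 6·44 = 264
  i=2: C(6,2)·!4 = 15·9 = 135
  i=3: C(6,3)·!3 = 20·2 = 40
  i=4: C(6,4)·!2 = 15·1 = 15
  i=5: C(6,5)·!1 = 6·0 = 0
  i=6: C(6,6)·!0 = 1·1 = 1
Total = 455.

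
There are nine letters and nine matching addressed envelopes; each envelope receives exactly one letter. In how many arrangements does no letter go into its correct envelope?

133496

!9 = 9! · Σ_{k=0}^{9} (-1)^k/k!
= 9! - 9!/1! + 9!/2! - 9!/3! + 9!/4! - 9!/5! + 9!/6! - 9!/7! + 9!/8! - 9!/9!
= 362880 - 362880 + 181440 - 60480 + 15120 - 3024 + 504 - 72 + 9 - 1
= 133496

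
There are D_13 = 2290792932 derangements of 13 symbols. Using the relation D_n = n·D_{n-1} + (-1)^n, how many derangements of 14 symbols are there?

D_14 = 14·2290792932 + 1 = 32071101049.

32071101049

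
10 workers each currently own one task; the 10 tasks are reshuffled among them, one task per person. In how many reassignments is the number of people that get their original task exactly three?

Choose which 3 of the 10 are fixed: C(10,3) = 120.
The other 7 form a derangement: !7 = 1854.
Total: 120 × 1854 = 222480.

222480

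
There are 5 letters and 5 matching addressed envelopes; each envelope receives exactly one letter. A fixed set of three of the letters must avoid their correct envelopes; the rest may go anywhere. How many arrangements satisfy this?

64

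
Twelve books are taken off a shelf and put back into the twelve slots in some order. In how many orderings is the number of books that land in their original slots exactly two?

Choose which 2 of the 12 are fixed: C(12,2) = 66.
The remaining 10 must be deranged: !10 = 1334961.
Total: 66 × 1334961 = 88107426.

88107426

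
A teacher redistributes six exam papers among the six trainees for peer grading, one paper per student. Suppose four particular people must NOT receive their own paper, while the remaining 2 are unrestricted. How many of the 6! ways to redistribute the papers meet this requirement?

Let A_j be the event that the j-th constrained one is fixed. By inclusion-exclusion over the 4 events:
Σ_{j=0}^{4} (-1)^j C(4,j)(6-j)!
= C(4,0)·6! - C(4,1)·5! + C(4,2)·4! - C(4,3)·3! + C(4,4)·2!
= 720 - 480 + 144 - 24 + 2
= 362

362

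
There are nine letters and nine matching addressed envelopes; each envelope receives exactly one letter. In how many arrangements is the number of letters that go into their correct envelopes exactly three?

22260

Pick the 3 fixed positions: C(9,3) = 84 ways.
The other 6 form a derangement: !6 = 265.
Total: 84 × 265 = 22260.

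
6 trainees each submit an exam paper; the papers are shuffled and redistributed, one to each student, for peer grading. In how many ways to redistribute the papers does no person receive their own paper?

265

Recurrence: !6 = 6·!5 + (-1)^6.
!6 = 6·44 + 1 = 265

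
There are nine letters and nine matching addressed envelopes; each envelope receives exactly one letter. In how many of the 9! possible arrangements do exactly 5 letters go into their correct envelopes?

Pick the 5 fixed positions: C(9,5) = 126 ways.
The other 4 form a derangement: !4 = 9.
Total: 126 × 9 = 1134.

1134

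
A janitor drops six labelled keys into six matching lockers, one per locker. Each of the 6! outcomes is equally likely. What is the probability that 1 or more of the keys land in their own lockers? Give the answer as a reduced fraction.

91/144

Favorable outcomes: Σ_{i≥1} C(6,i)·!(6-i) = 6·44 + 15·9 + 20·2 + 15·1 + 6·0 + 1·1 = 455.
Total outcomes: 6! = 720.
Probability = 455/720 = 91/144.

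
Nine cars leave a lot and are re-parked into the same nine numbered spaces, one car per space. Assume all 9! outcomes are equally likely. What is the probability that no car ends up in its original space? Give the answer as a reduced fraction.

Favorable outcomes: !9 = 133496.
Total outcomes: 9! = 362880.
Probability = 133496/362880 = 16687/45360.

16687/45360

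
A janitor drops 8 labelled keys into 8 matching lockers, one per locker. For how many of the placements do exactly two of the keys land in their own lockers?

Pick the 2 fixed positions: C(8,2) = 28 ways.
The other 6 form a derangement: !6 = 265.
Total: 28 × 265 = 7420.

7420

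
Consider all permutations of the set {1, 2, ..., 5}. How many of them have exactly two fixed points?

Pick the 2 fixed positions: C(5,2) = 10 ways.
The other 3 form a derangement: !3 = 2.
Total: 10 × 2 = 20.

20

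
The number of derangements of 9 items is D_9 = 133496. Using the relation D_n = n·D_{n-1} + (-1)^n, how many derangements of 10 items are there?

1334961

D_10 = 10·133496 + 1 = 1334961.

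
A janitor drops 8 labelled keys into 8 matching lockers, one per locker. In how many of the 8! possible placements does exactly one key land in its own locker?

Pick the single fixed position: C(8,1) = 8 ways.
The remaining 7 must be deranged: !7 = 1854.
Total: 8 × 1854 = 14832.

14832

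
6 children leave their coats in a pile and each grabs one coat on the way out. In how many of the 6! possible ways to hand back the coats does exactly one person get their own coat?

Pick the single fixed position: C(6,1) = 6 ways.
The remaining 5 must be deranged: !5 = 44.
Total: 6 × 44 = 264.

264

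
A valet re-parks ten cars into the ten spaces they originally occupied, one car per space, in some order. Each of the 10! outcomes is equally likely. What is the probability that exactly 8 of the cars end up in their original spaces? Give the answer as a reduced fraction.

Favorable outcomes: C(10,8)·!2 = 45·1 = 45.
Total outcomes: 10! = 3628800.
Probability = 45/3628800 = 1/80640.

1/80640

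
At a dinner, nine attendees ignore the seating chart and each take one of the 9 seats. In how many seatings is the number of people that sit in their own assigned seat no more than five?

# with exactly i fixed is C(9,i)·!(9-i); sum over i=0..5:
  i=0: C(9,0)·!9 = 1·133496 = 133496
  i=1: C(9,1)·!8 = 9·14833 = 133497
  i=2: C(9,2)·!7 = 36·1854 = 66744
  i=3: C(9,3)·!6 = 84·265 = 22260
  i=4: C(9,4)·!5 = 126·44 = 5544
  i=5: C(9,5)·!4 = 126·9 = 1134
Total = 362675.

362675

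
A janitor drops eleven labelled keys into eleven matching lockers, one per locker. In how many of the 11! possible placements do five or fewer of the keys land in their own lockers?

Sum C(11,i)·!(11-i) for i = 0..5:
  i=0: C(11,0)·!11 = 1·14684570 = 14684570
  i=1: C(11,1)·!10 = 11·1334961 = 14684571
  i=2: C(11,2)·!9 = 55·133496 = 7342280
  i=3: C(11,3)·!8 = 165·14833 = 2447445
  i=4: C(11,4)·!7 = 330·1854 = 611820
  i=5: C(11,5)·!6 = 462·265 = 122430
Total = 39893116.

39893116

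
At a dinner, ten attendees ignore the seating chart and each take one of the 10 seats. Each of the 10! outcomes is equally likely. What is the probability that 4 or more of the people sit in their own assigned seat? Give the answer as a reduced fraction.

34457/1814400

Favorable outcomes: Σ_{i≥4} C(10,i)·!(10-i) = 210·265 + 252·44 + 210·9 + 120·2 + 45·1 + 10·0 + 1·1 = 68914.
Total outcomes: 10! = 3628800.
Probability = 68914/3628800 = 34457/1814400.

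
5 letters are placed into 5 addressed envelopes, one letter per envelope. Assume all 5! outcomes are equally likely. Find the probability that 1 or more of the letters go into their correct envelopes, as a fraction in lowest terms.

Favorable outcomes: Σ_{i≥1} C(5,i)·!(5-i) = 5·9 + 10·2 + 10·1 + 5·0 + 1·1 = 76.
Total outcomes: 5! = 120.
Probability = 76/120 = 19/30.

19/30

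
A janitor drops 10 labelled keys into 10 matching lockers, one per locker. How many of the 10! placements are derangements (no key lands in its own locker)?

1334961

By inclusion-exclusion, !10 = Σ (-1)^k · 10!/k! for k=0..10
= 10! - 10!/1! + 10!/2! - 10!/3! + 10!/4! - 10!/5! + 10!/6! - 10!/7! + 10!/8! - 10!/9! + 10!/10!
= 3628800 - 3628800 + 1814400 - 604800 + 151200 - 30240 + 5040 - 720 + 90 - 10 + 1
= 1334961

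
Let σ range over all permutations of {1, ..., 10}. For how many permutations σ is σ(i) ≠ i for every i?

1334961

Use !n = n·!(n-1) + (-1)^n.
!10 = 10·133496 + 1 = 1334961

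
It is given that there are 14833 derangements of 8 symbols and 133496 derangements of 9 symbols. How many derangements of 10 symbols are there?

D_10 = (10-1)·(D_9 + D_8) = 9·(133496 + 14833) = 9·148329 = 1334961.

1334961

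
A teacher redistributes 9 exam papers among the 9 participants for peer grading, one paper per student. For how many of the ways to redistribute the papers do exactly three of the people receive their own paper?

22260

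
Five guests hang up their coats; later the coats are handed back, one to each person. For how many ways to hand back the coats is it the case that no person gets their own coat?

44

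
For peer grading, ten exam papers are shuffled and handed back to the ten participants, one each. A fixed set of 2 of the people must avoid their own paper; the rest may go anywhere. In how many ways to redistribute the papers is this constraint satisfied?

Let A_j be the event that the j-th constrained one is fixed. By inclusion-exclusion over the 2 events:
Σ_{j=0}^{2} (-1)^j C(2,j)(10-j)!
= C(2,0)·10! - C(2,1)·9! + C(2,2)·8!
= 3628800 - 725760 + 40320
= 2943360

2943360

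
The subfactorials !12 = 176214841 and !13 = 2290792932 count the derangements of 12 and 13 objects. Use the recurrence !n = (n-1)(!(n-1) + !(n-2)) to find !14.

32071101049

!14 = (14-1)·(!13 + !12) = 13·(2290792932 + 176214841) = 13·2467007773 = 32071101049.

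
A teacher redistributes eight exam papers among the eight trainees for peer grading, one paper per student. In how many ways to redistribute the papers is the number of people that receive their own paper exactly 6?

28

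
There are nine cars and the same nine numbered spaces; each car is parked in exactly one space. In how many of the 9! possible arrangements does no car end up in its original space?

133496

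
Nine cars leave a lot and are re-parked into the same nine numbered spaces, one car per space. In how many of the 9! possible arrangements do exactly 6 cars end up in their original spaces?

Choose which 6 of the 9 are fixed: C(9,6) = 84.
The remaining 3 must be deranged: !3 = 2.
Total: 84 × 2 = 168.

168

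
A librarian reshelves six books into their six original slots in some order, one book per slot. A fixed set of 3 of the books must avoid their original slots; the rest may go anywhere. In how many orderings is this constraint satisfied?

426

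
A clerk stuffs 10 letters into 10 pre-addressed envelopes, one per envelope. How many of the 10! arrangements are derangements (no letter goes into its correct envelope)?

!10 is the nearest integer to 10!/e.
10! = 3628800, and 3628800/e ≈ 1334960.92, so !10 = 1334961.

1334961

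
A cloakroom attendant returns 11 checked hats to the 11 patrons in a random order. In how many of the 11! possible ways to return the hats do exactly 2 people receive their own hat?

7342280

Pick the 2 fixed positions: C(11,2) = 55 ways.
The remaining 9 must be deranged: !9 = 133496.
Total: 55 × 133496 = 7342280.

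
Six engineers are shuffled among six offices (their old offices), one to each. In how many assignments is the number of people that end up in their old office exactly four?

15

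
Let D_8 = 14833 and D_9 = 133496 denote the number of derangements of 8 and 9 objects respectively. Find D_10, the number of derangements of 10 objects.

D_10 = (10-1)·(D_9 + D_8) = 9·(133496 + 14833) = 9·148329 = 1334961.

1334961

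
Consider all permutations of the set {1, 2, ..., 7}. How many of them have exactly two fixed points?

924

Pick the 2 fixed positions: C(7,2) = 21 ways.
The remaining 5 must be deranged: !5 = 44.
Total: 21 × 44 = 924.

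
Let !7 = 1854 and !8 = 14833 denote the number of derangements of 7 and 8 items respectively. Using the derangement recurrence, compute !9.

133496

!9 = (9-1)·(!8 + !7) = 8·(14833 + 1854) = 8·16687 = 133496.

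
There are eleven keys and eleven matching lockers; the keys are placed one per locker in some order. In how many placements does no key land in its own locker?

The subfactorial !11 = [11!/e] (nearest integer).
11! = 39916800, and 39916800/e ≈ 14684570.08, so !11 = 14684570.

14684570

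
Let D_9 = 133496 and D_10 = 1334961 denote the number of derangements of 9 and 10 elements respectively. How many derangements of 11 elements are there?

14684570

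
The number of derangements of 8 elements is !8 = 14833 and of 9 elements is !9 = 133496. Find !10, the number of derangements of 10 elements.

1334961

!10 = (10-1)·(!9 + !8) = 9·(133496 + 14833) = 9·148329 = 1334961.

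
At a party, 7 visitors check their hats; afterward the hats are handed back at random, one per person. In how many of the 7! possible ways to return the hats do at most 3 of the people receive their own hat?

# with exactly i fixed is C(7,i)·!(7-i); sum over i=0..3:
  i=0: C(7,0)·!7 = 1·1854 = 1854
  i=1: C(7,1)·!6 = 7·265 = 1855
  i=2: C(7,2)·!5 = 21·44 = 924
  i=3: C(7,3)·!4 = 35·9 = 315
Total = 4948.

4948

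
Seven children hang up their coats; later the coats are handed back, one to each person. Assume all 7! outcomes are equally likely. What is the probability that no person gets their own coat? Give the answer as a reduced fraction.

103/280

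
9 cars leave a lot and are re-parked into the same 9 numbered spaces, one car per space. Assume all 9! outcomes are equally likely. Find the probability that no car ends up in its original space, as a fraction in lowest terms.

Favorable outcomes: !9 = 133496.
Total outcomes: 9! = 362880.
Probability = 133496/362880 = 16687/45360.

16687/45360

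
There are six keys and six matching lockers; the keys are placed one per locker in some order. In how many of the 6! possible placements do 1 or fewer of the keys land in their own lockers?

529

Sum C(6,i)·!(6-i) for i = 0..1:
  i=0: C(6,0)·!6 = 1·265 = 265
  i=1: C(6,1)·!5 = 6·44 = 264
Total = 529.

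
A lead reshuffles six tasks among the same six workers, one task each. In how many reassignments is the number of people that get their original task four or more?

16

Sum C(6,i)·!(6-i) for i = 4..6:
  i=4: C(6,4)·!2 = 15·1 = 15
  i=5: C(6,5)·!1 = 6·0 = 0
  i=6: C(6,6)·!0 = 1·1 = 1
Total = 16.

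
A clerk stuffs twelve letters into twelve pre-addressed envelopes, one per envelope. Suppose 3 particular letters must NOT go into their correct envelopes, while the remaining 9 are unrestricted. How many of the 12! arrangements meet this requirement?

Let A_j be the event that the j-th constrained one is fixed. By inclusion-exclusion over the 3 events:
Σ_{j=0}^{3} (-1)^j C(3,j)(12-j)!
= C(3,0)·12! - C(3,1)·11! + C(3,2)·10! - C(3,3)·9!
= 479001600 - 119750400 + 10886400 - 362880
= 369774720

369774720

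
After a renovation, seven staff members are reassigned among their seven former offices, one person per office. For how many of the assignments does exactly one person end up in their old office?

Choose which one of the 7 is fixed: C(7,1) = 7.
The other 6 form a derangement: !6 = 265.
Total: 7 × 265 = 1855.

1855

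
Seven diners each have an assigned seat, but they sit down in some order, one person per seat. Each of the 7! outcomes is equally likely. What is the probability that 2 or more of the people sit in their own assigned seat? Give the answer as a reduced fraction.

1331/5040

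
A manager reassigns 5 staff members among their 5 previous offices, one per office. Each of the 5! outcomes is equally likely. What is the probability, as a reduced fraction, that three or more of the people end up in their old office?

11/120

Favorable outcomes: Σ_{i≥3} C(5,i)·!(5-i) = 10·1 + 5·0 + 1·1 = 11.
Total outcomes: 5! = 120.
Probability = 11/120 = 11/120.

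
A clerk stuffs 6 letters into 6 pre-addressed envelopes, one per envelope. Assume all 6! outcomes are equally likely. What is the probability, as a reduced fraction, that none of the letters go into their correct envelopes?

Favorable outcomes: !6 = 265.
Total outcomes: 6! = 720.
Probability = 265/720 = 53/144.

53/144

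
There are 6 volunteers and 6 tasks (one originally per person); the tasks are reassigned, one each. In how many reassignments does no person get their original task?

265

!6 = 6! · Σ_{k=0}^{6} (-1)^k/k!
= 6! - 6!/1! + 6!/2! - 6!/3! + 6!/4! - 6!/5! + 6!/6!
= 720 - 720 + 360 - 120 + 30 - 6 + 1
= 265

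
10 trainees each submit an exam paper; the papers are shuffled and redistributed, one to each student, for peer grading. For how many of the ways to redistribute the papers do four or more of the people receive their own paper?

68914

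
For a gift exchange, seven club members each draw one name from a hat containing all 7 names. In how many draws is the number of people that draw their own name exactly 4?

70

Choose which 4 of the 7 are fixed: C(7,4) = 35.
The other 3 form a derangement: !3 = 2.
Total: 35 × 2 = 70.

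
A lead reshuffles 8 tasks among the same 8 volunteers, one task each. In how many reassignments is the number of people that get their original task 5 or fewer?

# with exactly i fixed is C(8,i)·!(8-i); sum over i=0..5:
  i=0: C(8,0)·!8 = 1·14833 = 14833
  i=1: C(8,1)·!7 = 8·1854 = 14832
  i=2: C(8,2)·!6 = 28·265 = 7420
  i=3: C(8,3)·!5 = 56·44 = 2464
  i=4: C(8,4)·!4 = 70·9 = 630
  i=5: C(8,5)·!3 = 56·2 = 112
Total = 40291.

40291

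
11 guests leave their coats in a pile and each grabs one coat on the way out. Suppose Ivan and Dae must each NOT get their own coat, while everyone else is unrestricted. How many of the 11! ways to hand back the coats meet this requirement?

33022080

Inclusion-exclusion on the 2 forbidden self-matches:
Σ_{j=0}^{2} (-1)^j C(2,j)(11-j)!
= C(2,0)·11! - C(2,1)·10! + C(2,2)·9!
= 39916800 - 7257600 + 362880
= 33022080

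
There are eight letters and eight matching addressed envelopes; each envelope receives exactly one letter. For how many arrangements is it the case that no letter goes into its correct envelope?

14833

By inclusion-exclusion, !8 = Σ (-1)^k · 8!/k! for k=0..8
= 8! - 8!/1! + 8!/2! - 8!/3! + 8!/4! - 8!/5! + 8!/6! - 8!/7! + 8!/8!
= 40320 - 40320 + 20160 - 6720 + 1680 - 336 + 56 - 8 + 1
= 14833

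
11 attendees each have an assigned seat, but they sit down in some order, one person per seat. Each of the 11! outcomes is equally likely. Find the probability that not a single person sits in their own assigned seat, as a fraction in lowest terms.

1468457/3991680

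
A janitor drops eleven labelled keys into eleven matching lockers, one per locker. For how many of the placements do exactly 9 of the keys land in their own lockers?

55

Choose which 9 of the 11 are fixed: C(11,9) = 55.
The remaining 2 must be deranged: !2 = 1.
Total: 55 × 1 = 55.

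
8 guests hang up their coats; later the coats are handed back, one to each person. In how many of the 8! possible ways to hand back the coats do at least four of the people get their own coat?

Sum C(8,i)·!(8-i) for i = 4..8:
  i=4: C(8,4)·!4 = 70·9 = 630
  i=5: C(8,5)·!3 = 56·2 = 112
  i=6: C(8,6)·!2 = 28·1 = 28
  i=7: C(8,7)·!1 = 8·0 = 0
  i=8: C(8,8)·!0 = 1·1 = 1
Total = 771.

771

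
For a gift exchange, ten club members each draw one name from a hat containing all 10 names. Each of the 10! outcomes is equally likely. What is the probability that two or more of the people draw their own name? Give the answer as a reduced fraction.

Favorable outcomes: Σ_{i≥2} C(10,i)·!(10-i) = 45·14833 + 120·1854 + 210·265 + 252·44 + 210·9 + 120·2 + 45·1 + 10·0 + 1·1 = 958879.
Total outcomes: 10! = 3628800.
Probability = 958879/3628800 = 958879/3628800.

958879/3628800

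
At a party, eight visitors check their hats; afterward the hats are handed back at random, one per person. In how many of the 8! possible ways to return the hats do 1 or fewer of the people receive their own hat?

29665

Sum C(8,i)·!(8-i) for i = 0..1:
  i=0: C(8,0)·!8 = 1·14833 = 14833
  i=1: C(8,1)·!7 = 8·1854 = 14832
Total = 29665.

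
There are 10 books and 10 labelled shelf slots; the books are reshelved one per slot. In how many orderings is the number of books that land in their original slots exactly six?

1890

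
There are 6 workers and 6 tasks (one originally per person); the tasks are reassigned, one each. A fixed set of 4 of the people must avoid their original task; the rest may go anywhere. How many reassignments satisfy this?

Inclusion-exclusion on the 4 forbidden self-matches:
Σ_{j=0}^{4} (-1)^j C(4,j)(6-j)!
= C(4,0)·6! - C(4,1)·5! + C(4,2)·4! - C(4,3)·3! + C(4,4)·2!
= 720 - 480 + 144 - 24 + 2
= 362

362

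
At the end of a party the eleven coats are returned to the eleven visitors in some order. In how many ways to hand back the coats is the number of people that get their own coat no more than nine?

39916799

Sum C(11,i)·!(11-i) for i = 0..9:
  i=0: C(11,0)·!11 = 1·14684570 = 14684570
  i=1: C(11,1)·!10 = 11·1334961 = 14684571
  i=2: C(11,2)·!9 = 55·133496 = 7342280
  i=3: C(11,3)·!8 = 165·14833 = 2447445
  i=4: C(11,4)·!7 = 330·1854 = 611820
  i=5: C(11,5)·!6 = 462·265 = 122430
  i=6: C(11,6)·!5 = 462·44 = 20328
  i=7: C(11,7)·!4 = 330·9 = 2970
  i=8: C(11,8)·!3 = 165·2 = 330
  i=9: C(11,9)·!2 = 55·1 = 55
Total = 39916799.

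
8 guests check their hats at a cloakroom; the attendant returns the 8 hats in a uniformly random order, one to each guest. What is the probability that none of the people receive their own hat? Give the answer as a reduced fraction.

Favorable outcomes: !8 = 14833.
Total outcomes: 8! = 40320.
Probability = 14833/40320 = 2119/5760.

2119/5760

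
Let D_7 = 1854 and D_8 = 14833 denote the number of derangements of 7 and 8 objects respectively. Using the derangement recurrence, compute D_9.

D_9 = (9-1)·(D_8 + D_7) = 8·(14833 + 1854) = 8·16687 = 133496.

133496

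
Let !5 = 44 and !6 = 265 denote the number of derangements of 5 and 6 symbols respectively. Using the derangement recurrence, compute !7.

1854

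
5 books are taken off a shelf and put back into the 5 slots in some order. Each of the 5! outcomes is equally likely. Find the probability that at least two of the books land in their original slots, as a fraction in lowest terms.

Favorable outcomes: Σ_{i≥2} C(5,i)·!(5-i) = 10·2 + 10·1 + 5·0 + 1·1 = 31.
Total outcomes: 5! = 120.
Probability = 31/120 = 31/120.

31/120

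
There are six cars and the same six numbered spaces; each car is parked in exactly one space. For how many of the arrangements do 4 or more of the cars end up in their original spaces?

Sum C(6,i)·!(6-i) for i = 4..6:
  i=4: C(6,4)·!2 = 15·1 = 15
  i=5: C(6,5)·!1 = 6·0 = 0
  i=6: C(6,6)·!0 = 1·1 = 1
Total = 16.

16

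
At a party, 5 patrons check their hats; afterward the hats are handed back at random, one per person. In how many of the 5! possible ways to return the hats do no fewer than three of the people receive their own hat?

# with exactly i fixed is C(5,i)·!(5-i); sum over i=3..5:
  i=3: C(5,3)·!2 = 10·1 = 10
  i=4: C(5,4)·!1 = 5·0 = 0
  i=5: C(5,5)·!0 = 1·1 = 1
Total = 11.

11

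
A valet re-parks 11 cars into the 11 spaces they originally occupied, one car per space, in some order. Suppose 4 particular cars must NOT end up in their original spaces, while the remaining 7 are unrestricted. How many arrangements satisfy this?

27422640

Inclusion-exclusion on the 4 forbidden self-matches:
Σ_{j=0}^{4} (-1)^j C(4,j)(11-j)!
= C(4,0)·11! - C(4,1)·10! + C(4,2)·9! - C(4,3)·8! + C(4,4)·7!
= 39916800 - 14515200 + 2177280 - 161280 + 5040
= 27422640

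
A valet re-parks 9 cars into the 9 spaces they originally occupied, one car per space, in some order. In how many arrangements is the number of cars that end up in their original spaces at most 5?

362675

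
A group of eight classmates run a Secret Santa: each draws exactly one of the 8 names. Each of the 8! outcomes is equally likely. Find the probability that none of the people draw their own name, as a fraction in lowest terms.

Favorable outcomes: !8 = 14833.
Total outcomes: 8! = 40320.
Probability = 14833/40320 = 2119/5760.

2119/5760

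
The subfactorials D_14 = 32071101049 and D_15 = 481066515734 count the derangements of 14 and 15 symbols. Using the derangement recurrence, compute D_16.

7697064251745

D_16 = (16-1)·(D_15 + D_14) = 15·(481066515734 + 32071101049) = 15·513137616783 = 7697064251745.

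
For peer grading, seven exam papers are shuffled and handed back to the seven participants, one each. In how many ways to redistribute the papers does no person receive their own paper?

1854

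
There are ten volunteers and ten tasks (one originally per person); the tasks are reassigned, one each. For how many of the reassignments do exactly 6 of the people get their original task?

1890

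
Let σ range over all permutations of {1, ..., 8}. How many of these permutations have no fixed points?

14833

!8 = 8! · Σ_{k=0}^{8} (-1)^k/k!
= 8! - 8!/1! + 8!/2! - 8!/3! + 8!/4! - 8!/5! + 8!/6! - 8!/7! + 8!/8!
= 40320 - 40320 + 20160 - 6720 + 1680 - 336 + 56 - 8 + 1
= 14833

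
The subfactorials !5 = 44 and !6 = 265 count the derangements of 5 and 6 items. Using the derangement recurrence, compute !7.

1854

!7 = (7-1)·(!6 + !5) = 6·(265 + 44) = 6·309 = 1854.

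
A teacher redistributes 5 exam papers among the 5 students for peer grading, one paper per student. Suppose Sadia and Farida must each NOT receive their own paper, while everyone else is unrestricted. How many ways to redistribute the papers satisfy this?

Let A_j be the event that the j-th constrained one is fixed. By inclusion-exclusion over the 2 events:
Σ_{j=0}^{2} (-1)^j C(2,j)(5-j)!
= C(2,0)·5! - C(2,1)·4! + C(2,2)·3!
= 120 - 48 + 6
= 78

78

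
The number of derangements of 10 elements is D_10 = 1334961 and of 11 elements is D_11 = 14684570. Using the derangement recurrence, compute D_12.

176214841

D_12 = (12-1)·(D_11 + D_10) = 11·(14684570 + 1334961) = 11·16019531 = 176214841.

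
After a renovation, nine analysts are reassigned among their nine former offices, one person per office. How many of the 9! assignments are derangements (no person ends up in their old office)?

Recurrence: !9 = 8·(!8 + !7).
!9 = 8·(14833 + 1854) = 8·16687 = 133496

133496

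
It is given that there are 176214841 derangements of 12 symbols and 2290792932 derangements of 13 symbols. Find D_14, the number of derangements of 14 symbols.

32071101049

D_14 = (14-1)·(D_13 + D_12) = 13·(2290792932 + 176214841) = 13·2467007773 = 32071101049.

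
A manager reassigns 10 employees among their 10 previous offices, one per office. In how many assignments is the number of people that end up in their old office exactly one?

1334960

Pick the single fixed position: C(10,1) = 10 ways.
The remaining 9 must be deranged: !9 = 133496.
Total: 10 × 133496 = 1334960.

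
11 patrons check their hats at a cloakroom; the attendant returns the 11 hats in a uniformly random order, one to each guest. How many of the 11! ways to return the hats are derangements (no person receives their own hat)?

By inclusion-exclusion, !11 = Σ (-1)^k · 11!/k! for k=0..11
= 11! - 11!/1! + 11!/2! - 11!/3! + 11!/4! - 11!/5! + 11!/6! - 11!/7! + 11!/8! - 11!/9! + 11!/10! - 11!/11!
= 39916800 - 39916800 + 19958400 - 6652800 + 1663200 - 332640 + 55440 - 7920 + 990 - 110 + 11 - 1
= 14684570

14684570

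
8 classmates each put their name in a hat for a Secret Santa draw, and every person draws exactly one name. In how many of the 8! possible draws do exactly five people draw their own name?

Choose which 5 of the 8 are fixed: C(8,5) = 56.
The remaining 3 must be deranged: !3 = 2.
Total: 56 × 2 = 112.

112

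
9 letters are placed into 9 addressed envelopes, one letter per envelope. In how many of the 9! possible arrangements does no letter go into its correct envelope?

The subfactorial !9 = [9!/e] (nearest integer).
9! = 362880, and 362880/e ≈ 133496.09, so !9 = 133496.

133496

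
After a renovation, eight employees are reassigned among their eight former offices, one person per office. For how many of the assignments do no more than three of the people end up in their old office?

39549

Sum C(8,i)·!(8-i) for i = 0..3:
  i=0: C(8,0)·!8 = 1·14833 = 14833
  i=1: C(8,1)·!7 = 8·1854 = 14832
  i=2: C(8,2)·!6 = 28·265 = 7420
  i=3: C(8,3)·!5 = 56·44 = 2464
Total = 39549.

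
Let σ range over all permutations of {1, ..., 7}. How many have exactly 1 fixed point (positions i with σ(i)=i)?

Choose which one of the 7 is fixed: C(7,1) = 7.
The remaining 6 must be deranged: !6 = 265.
Total: 7 × 265 = 1855.

1855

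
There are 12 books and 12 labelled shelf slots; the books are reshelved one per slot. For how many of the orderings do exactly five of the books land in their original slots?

Choose which 5 of the 12 are fixed: C(12,5) = 792.
The other 7 form a derangement: !7 = 1854.
Total: 792 × 1854 = 1468368.

1468368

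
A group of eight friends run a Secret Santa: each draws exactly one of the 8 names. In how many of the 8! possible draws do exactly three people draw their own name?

Pick the 3 fixed positions: C(8,3) = 56 ways.
The remaining 5 must be deranged: !5 = 44.
Total: 56 × 44 = 2464.

2464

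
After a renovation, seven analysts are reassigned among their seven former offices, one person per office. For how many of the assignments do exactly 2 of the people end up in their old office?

Choose which 2 of the 7 are fixed: C(7,2) = 21.
The other 5 form a derangement: !5 = 44.
Total: 21 × 44 = 924.

924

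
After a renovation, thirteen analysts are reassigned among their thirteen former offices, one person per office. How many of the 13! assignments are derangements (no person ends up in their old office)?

2290792932

Recurrence: !13 = 13·!12 + (-1)^13.
!13 = 13·176214841 - 1 = 2290792932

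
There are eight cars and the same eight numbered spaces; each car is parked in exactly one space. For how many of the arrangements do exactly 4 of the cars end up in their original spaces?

630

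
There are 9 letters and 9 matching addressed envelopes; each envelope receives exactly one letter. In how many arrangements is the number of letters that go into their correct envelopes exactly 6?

Pick the 6 fixed positions: C(9,6) = 84 ways.
The other 3 form a derangement: !3 = 2.
Total: 84 × 2 = 168.

168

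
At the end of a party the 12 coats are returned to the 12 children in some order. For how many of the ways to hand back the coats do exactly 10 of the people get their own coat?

66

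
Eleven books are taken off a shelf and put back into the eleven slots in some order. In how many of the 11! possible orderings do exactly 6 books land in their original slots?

20328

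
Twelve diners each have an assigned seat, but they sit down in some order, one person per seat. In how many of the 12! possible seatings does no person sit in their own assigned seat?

176214841

By inclusion-exclusion, !12 = Σ (-1)^k · 12!/k! for k=0..12
= 12! - 12!/1! + 12!/2! - 12!/3! + 12!/4! - 12!/5! + 12!/6! - 12!/7! + 12!/8! - 12!/9! + 12!/10! - 12!/11! + 12!/12!
= 479001600 - 479001600 + 239500800 - 79833600 + 19958400 - 3991680 + 665280 - 95040 + 11880 - 1320 + 132 - 12 + 1
= 176214841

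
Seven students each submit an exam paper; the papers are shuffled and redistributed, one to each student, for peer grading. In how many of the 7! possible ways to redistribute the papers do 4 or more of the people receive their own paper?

92

# with exactly i fixed is C(7,i)·!(7-i); sum over i=4..7:
  i=4: C(7,4)·!3 = 35·2 = 70
  i=5: C(7,5)·!2 = 21·1 = 21
  i=6: C(7,6)·!1 = 7·0 = 0
  i=7: C(7,7)·!0 = 1·1 = 1
Total = 92.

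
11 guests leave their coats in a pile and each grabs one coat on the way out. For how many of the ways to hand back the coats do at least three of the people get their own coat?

3205379

# with exactly i fixed is C(11,i)·!(11-i); sum over i=3..11:
  i=3: C(11,3)·!8 = 165·14833 = 2447445
  i=4: C(11,4)·!7 = 330·1854 = 611820
  i=5: C(11,5)·!6 = 462·265 = 122430
  i=6: C(11,6)·!5 = 462·44 = 20328
  i=7: C(11,7)·!4 = 330·9 = 2970
  i=8: C(11,8)·!3 = 165·2 = 330
  i=9: C(11,9)·!2 = 55·1 = 55
  i=10: C(11,10)·!1 = 11·0 = 0
  i=11: C(11,11)·!0 = 1·1 = 1
Total = 3205379.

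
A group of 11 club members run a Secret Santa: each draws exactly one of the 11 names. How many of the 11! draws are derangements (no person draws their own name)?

The subfactorial !11 = [11!/e] (nearest integer).
11! = 39916800, and 39916800/e ≈ 14684570.08, so !11 = 14684570.

14684570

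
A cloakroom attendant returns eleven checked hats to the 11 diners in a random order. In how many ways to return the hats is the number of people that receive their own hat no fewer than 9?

56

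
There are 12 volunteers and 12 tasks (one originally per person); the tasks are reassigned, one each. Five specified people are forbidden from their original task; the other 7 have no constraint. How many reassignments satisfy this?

Let A_j be the event that the j-th constrained one is fixed. By inclusion-exclusion over the 5 events:
Σ_{j=0}^{5} (-1)^j C(5,j)(12-j)!
= C(5,0)·12! - C(5,1)·11! + C(5,2)·10! - C(5,3)·9! + C(5,4)·8! - C(5,5)·7!
= 479001600 - 199584000 + 36288000 - 3628800 + 201600 - 5040
= 312273360

312273360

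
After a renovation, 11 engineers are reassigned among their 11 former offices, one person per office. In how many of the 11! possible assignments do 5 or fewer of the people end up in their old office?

Sum C(11,i)·!(11-i) for i = 0..5:
  i=0: C(11,0)·!11 = 1·14684570 = 14684570
  i=1: C(11,1)·!10 = 11·1334961 = 14684571
  i=2: C(11,2)·!9 = 55·133496 = 7342280
  i=3: C(11,3)·!8 = 165·14833 = 2447445
  i=4: C(11,4)·!7 = 330·1854 = 611820
  i=5: C(11,5)·!6 = 462·265 = 122430
Total = 39893116.

39893116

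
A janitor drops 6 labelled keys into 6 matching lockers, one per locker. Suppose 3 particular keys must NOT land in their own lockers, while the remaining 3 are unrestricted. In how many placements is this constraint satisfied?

426

Inclusion-exclusion on the 3 forbidden self-matches:
Σ_{j=0}^{3} (-1)^j C(3,j)(6-j)!
= C(3,0)·6! - C(3,1)·5! + C(3,2)·4! - C(3,3)·3!
= 720 - 360 + 72 - 6
= 426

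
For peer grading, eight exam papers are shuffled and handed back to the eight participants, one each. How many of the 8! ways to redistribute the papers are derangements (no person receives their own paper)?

By inclusion-exclusion, !8 = Σ (-1)^k · 8!/k! for k=0..8
= 8! - 8!/1! + 8!/2! - 8!/3! + 8!/4! - 8!/5! + 8!/6! - 8!/7! + 8!/8!
= 40320 - 40320 + 20160 - 6720 + 1680 - 336 + 56 - 8 + 1
= 14833

14833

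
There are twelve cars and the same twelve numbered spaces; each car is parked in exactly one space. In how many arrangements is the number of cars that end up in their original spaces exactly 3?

29369120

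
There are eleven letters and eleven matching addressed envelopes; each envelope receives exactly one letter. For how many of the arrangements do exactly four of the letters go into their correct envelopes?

611820

Choose which 4 of the 11 are fixed: C(11,4) = 330.
The remaining 7 must be deranged: !7 = 1854.
Total: 330 × 1854 = 611820.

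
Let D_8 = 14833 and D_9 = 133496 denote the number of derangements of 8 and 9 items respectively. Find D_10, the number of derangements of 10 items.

1334961

D_10 = (10-1)·(D_9 + D_8) = 9·(133496 + 14833) = 9·148329 = 1334961.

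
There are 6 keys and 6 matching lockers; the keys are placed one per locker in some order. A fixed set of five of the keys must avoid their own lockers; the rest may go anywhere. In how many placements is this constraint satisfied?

Inclusion-exclusion on the 5 forbidden self-matches:
Σ_{j=0}^{5} (-1)^j C(5,j)(6-j)!
= C(5,0)·6! - C(5,1)·5! + C(5,2)·4! - C(5,3)·3! + C(5,4)·2! - C(5,5)·1!
= 720 - 600 + 240 - 60 + 10 - 1
= 309

309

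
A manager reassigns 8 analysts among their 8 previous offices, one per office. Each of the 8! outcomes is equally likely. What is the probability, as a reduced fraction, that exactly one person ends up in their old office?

Favorable outcomes: C(8,1)·!7 = 8·1854 = 14832.
Total outcomes: 8! = 40320.
Probability = 14832/40320 = 103/280.

103/280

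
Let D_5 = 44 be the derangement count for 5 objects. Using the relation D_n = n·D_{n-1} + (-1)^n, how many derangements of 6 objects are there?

265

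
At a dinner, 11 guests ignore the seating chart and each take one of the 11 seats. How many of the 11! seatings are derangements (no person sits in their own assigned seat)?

By inclusion-exclusion, !11 = Σ (-1)^k · 11!/k! for k=0..11
= 11! - 11!/1! + 11!/2! - 11!/3! + 11!/4! - 11!/5! + 11!/6! - 11!/7! + 11!/8! - 11!/9! + 11!/10! - 11!/11!
= 39916800 - 39916800 + 19958400 - 6652800 + 1663200 - 332640 + 55440 - 7920 + 990 - 110 + 11 - 1
= 14684570

14684570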